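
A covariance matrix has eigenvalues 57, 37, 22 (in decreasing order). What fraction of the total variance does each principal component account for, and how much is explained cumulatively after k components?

Step 1 — total variance = trace(Sigma) = Σ λ_i = 57 + 37 + 22 = 116.

Step 2 — fraction explained by component i = λ_i / Σ λ:
  PC1: 57/116 = 0.4914
  PC2: 37/116 = 0.319
  PC3: 22/116 = 0.1897

Step 3 — cumulative fraction after k components = (λ_1 + ... + λ_k) / Σ λ:
  k = 1: 57/116 = 0.4914
  k = 2: (57 + 37)/116 = 94/116 = 0.8103
  k = 3: (57 + 37 + 22)/116 = 116/116 = 1

Summary (fraction, with percent):

explained: PC1 0.4914 (49.14%), PC2 0.319 (31.9%), PC3 0.1897 (18.97%);  cumulative: 0.4914, 0.8103, 1


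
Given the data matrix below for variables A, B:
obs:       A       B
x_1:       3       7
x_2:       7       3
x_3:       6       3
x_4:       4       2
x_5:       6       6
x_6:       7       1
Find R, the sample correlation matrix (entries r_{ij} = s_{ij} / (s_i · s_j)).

Step 1 — column means:
  mean(A) = (3 + 7 + 6 + 4 + 6 + 7) / 6 = 33/6 = 5.5
  mean(B) = (7 + 3 + 3 + 2 + 6 + 1) / 6 = 22/6 = 3.6667

Step 2 — sample variances and covariances s[i,j] = (1/(n-1)) · Σ_k (x_{k,i} - mean_i) · (x_{k,j} - mean_j), with n-1 = 5:
  s[A,A] = ((-2.5)·(-2.5) + (1.5)·(1.5) + (0.5)·(0.5) + (-1.5)·(-1.5) + (0.5)·(0.5) + (1.5)·(1.5)) / 5 = 13.5/5 = 2.7
  s[A,B] = ((-2.5)·(3.3333) + (1.5)·(-0.6667) + (0.5)·(-0.6667) + (-1.5)·(-1.6667) + (0.5)·(2.3333) + (1.5)·(-2.6667)) / 5 = -10/5 = -2
  s[B,B] = ((3.3333)·(3.3333) + (-0.6667)·(-0.6667) + (-0.6667)·(-0.6667) + (-1.6667)·(-1.6667) + (2.3333)·(2.3333) + (-2.6667)·(-2.6667)) / 5 = 27.3333/5 = 5.4667
  Sample standard deviations s_i = √(s[i,i]):
  s(A) = √(2.7) = 1.6432
  s(B) = √(5.4667) = 2.3381

Step 3 — r_{ij} = s_{ij} / (s_i · s_j):
  r[A,A] = 1 (diagonal).
  r[A,B] = -2 / (1.6432 · 2.3381) = -2 / 3.8419 = -0.5206
  r[B,B] = 1 (diagonal).

R is symmetric with unit diagonal. Assembling:

R = [[1, -0.5206],
 [-0.5206, 1]]


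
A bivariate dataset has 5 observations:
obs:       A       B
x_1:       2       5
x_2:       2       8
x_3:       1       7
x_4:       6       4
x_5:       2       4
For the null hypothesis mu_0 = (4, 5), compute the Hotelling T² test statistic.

Step 1 — sample mean vector:
  mean(A) = (2 + 2 + 1 + 6 + 2) / 5 = 13/5 = 2.6
  mean(B) = (5 + 8 + 7 + 4 + 4) / 5 = 28/5 = 5.6
  x̄ = (2.6, 5.6),  deviation x̄ - mu_0 = (2.6, 5.6) - (4, 5) = (-1.4, 0.6).

Step 2 — sample covariance matrix, S[i,j] = (1/(n-1)) · Σ_k (x_{k,i} - mean_i) · (x_{k,j} - mean_j), divisor n-1 = 4:
  S[A,A] = ((-0.6)·(-0.6) + (-0.6)·(-0.6) + (-1.6)·(-1.6) + (3.4)·(3.4) + (-0.6)·(-0.6)) / 4 = 15.2/4 = 3.8
  S[A,B] = ((-0.6)·(-0.6) + (-0.6)·(2.4) + (-1.6)·(1.4) + (3.4)·(-1.6) + (-0.6)·(-1.6)) / 4 = -7.8/4 = -1.95
  S[B,B] = ((-0.6)·(-0.6) + (2.4)·(2.4) + (1.4)·(1.4) + (-1.6)·(-1.6) + (-1.6)·(-1.6)) / 4 = 13.2/4 = 3.3
  S = [[3.8, -1.95],
 [-1.95, 3.3]].

Step 3 — invert S. det(S) = 3.8·3.3 - (-1.95)² = 8.7375.
  S^{-1} = (1/det) · [[d, -b], [-b, a]] = [[0.3777, 0.2232],
 [0.2232, 0.4349]].

Step 4 — quadratic form (x̄ - mu_0)^T · S^{-1} · (x̄ - mu_0):
  S^{-1} · (x̄ - mu_0) = (-0.3948, -0.0515),
  (x̄ - mu_0)^T · [...] = (-1.4)·(-0.3948) + (0.6)·(-0.0515) = 0.5219.

Step 5 — scale by n: T² = 5 · 0.5219 = 2.6094.

T² ≈ 2.6094


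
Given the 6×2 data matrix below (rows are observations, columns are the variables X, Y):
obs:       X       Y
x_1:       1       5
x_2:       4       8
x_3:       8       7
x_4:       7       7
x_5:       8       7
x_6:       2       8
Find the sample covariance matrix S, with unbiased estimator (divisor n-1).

Step 1 — column means:
  mean(X) = (1 + 4 + 8 + 7 + 8 + 2) / 6 = 30/6 = 5
  mean(Y) = (5 + 8 + 7 + 7 + 7 + 8) / 6 = 42/6 = 7

Step 2 — sample covariance S[i,j] = (1/(n-1)) · Σ_k (x_{k,i} - mean_i) · (x_{k,j} - mean_j), with n-1 = 5.
  S[X,X] = ((-4)·(-4) + (-1)·(-1) + (3)·(3) + (2)·(2) + (3)·(3) + (-3)·(-3)) / 5 = 48/5 = 9.6
  S[X,Y] = ((-4)·(-2) + (-1)·(1) + (3)·(0) + (2)·(0) + (3)·(0) + (-3)·(1)) / 5 = 4/5 = 0.8
  S[Y,Y] = ((-2)·(-2) + (1)·(1) + (0)·(0) + (0)·(0) + (0)·(0) + (1)·(1)) / 5 = 6/5 = 1.2

S is symmetric (S[j,i] = S[i,j]). Assembling:

S = [[9.6, 0.8],
 [0.8, 1.2]]


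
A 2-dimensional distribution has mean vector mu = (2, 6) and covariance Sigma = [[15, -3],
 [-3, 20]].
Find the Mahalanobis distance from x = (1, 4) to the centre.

Step 1 — centre the observation: (x - mu) = (-1, -2).

Step 2 — invert Sigma. det(Sigma) = 15·20 - (-3)² = 291.
  Sigma^{-1} = (1/det) · [[d, -b], [-b, a]] = [[0.0687, 0.0103],
 [0.0103, 0.0515]].

Step 3 — form the quadratic (x - mu)^T · Sigma^{-1} · (x - mu):
  Sigma^{-1} · (x - mu) = (-0.0893, -0.1134).
  (x - mu)^T · [Sigma^{-1} · (x - mu)] = (-1)·(-0.0893) + (-2)·(-0.1134) = 0.3162.

Step 4 — take square root: d = √(0.3162) ≈ 0.5623.

d(x, mu) = √(0.3162) ≈ 0.5623


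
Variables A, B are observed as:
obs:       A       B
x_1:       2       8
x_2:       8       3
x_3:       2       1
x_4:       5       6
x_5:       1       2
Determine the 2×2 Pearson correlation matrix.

Step 1 — column means:
  mean(A) = (2 + 8 + 2 + 5 + 1) / 5 = 18/5 = 3.6
  mean(B) = (8 + 3 + 1 + 6 + 2) / 5 = 20/5 = 4

Step 2 — sample variances and covariances s[i,j] = (1/(n-1)) · Σ_k (x_{k,i} - mean_i) · (x_{k,j} - mean_j), with n-1 = 4:
  s[A,A] = ((-1.6)·(-1.6) + (4.4)·(4.4) + (-1.6)·(-1.6) + (1.4)·(1.4) + (-2.6)·(-2.6)) / 4 = 33.2/4 = 8.3
  s[A,B] = ((-1.6)·(4) + (4.4)·(-1) + (-1.6)·(-3) + (1.4)·(2) + (-2.6)·(-2)) / 4 = 2/4 = 0.5
  s[B,B] = ((4)·(4) + (-1)·(-1) + (-3)·(-3) + (2)·(2) + (-2)·(-2)) / 4 = 34/4 = 8.5
  Sample standard deviations s_i = √(s[i,i]):
  s(A) = √(8.3) = 2.881
  s(B) = √(8.5) = 2.9155

Step 3 — r_{ij} = s_{ij} / (s_i · s_j):
  r[A,A] = 1 (diagonal).
  r[A,B] = 0.5 / (2.881 · 2.9155) = 0.5 / 8.3994 = 0.0595
  r[B,B] = 1 (diagonal).

R is symmetric with unit diagonal. Assembling:

R = [[1, 0.0595],
 [0.0595, 1]]


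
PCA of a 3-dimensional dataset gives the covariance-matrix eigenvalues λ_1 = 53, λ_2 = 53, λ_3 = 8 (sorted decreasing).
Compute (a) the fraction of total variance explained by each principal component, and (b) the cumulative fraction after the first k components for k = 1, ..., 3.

Step 1 — total variance = trace(Sigma) = Σ λ_i = 53 + 53 + 8 = 114.

Step 2 — fraction explained by component i = λ_i / Σ λ:
  PC1: 53/114 = 0.4649
  PC2: 53/114 = 0.4649
  PC3: 8/114 = 0.0702

Step 3 — cumulative fraction after k components = (λ_1 + ... + λ_k) / Σ λ:
  k = 1: 53/114 = 0.4649
  k = 2: (53 + 53)/114 = 106/114 = 0.9298
  k = 3: (53 + 53 + 8)/114 = 114/114 = 1

Summary (fraction, with percent):

explained: PC1 0.4649 (46.49%), PC2 0.4649 (46.49%), PC3 0.0702 (7.02%);  cumulative: 0.4649, 0.9298, 1


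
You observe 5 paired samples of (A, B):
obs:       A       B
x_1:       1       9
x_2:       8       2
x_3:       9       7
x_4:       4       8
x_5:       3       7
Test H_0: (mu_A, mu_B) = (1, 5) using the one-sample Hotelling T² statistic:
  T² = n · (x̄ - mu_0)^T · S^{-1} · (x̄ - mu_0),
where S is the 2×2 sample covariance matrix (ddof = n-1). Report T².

Step 1 — sample mean vector:
  mean(A) = (1 + 8 + 9 + 4 + 3) / 5 = 25/5 = 5
  mean(B) = (9 + 2 + 7 + 8 + 7) / 5 = 33/5 = 6.6
  x̄ = (5, 6.6),  deviation x̄ - mu_0 = (5, 6.6) - (1, 5) = (4, 1.6).

Step 2 — sample covariance matrix, S[i,j] = (1/(n-1)) · Σ_k (x_{k,i} - mean_i) · (x_{k,j} - mean_j), divisor n-1 = 4:
  S[A,A] = ((-4)·(-4) + (3)·(3) + (4)·(4) + (-1)·(-1) + (-2)·(-2)) / 4 = 46/4 = 11.5
  S[A,B] = ((-4)·(2.4) + (3)·(-4.6) + (4)·(0.4) + (-1)·(1.4) + (-2)·(0.4)) / 4 = -24/4 = -6
  S[B,B] = ((2.4)·(2.4) + (-4.6)·(-4.6) + (0.4)·(0.4) + (1.4)·(1.4) + (0.4)·(0.4)) / 4 = 29.2/4 = 7.3
  S = [[11.5, -6],
 [-6, 7.3]].

Step 3 — invert S. det(S) = 11.5·7.3 - (-6)² = 47.95.
  S^{-1} = (1/det) · [[d, -b], [-b, a]] = [[0.1522, 0.1251],
 [0.1251, 0.2398]].

Step 4 — quadratic form (x̄ - mu_0)^T · S^{-1} · (x̄ - mu_0):
  S^{-1} · (x̄ - mu_0) = (0.8092, 0.8843),
  (x̄ - mu_0)^T · [...] = (4)·(0.8092) + (1.6)·(0.8843) = 4.6515.

Step 5 — scale by n: T² = 5 · 4.6515 = 23.2576.

T² ≈ 23.2576


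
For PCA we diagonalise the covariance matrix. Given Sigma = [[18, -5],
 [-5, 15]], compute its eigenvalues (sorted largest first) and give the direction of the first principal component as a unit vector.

Step 1 — characteristic polynomial of 2×2 Sigma:
  det(Sigma - λI) = λ² - trace · λ + det = 0.
  trace = 18 + 15 = 33, det = 18·15 - (-5)² = 245.
Step 2 — discriminant:
  Δ = trace² - 4·det = 1089 - 980 = 109.
Step 3 — eigenvalues:
  λ = (trace ± √Δ)/2 = (33 ± 10.4403)/2,
  λ_1 = 21.7202,  λ_2 = 11.2798.

Step 4 — unit eigenvector for λ_1: solve (Sigma - λ_1 I)v = 0. First row:
  (18 - 21.7202)·v_x + (-5)·v_y = 0, i.e. (-3.7202)·v_x + (-5)·v_y = 0,
  so v ∝ (b, λ_1 - a) = (-5, 3.7202); multiply by -1 so the first entry is positive: u = (5, -3.7202).
  ||u|| = √((5)² + (-3.7202)²) = √(38.8395) ≈ 6.2321,
  v_1 = u/||u|| ≈ (0.8023, -0.5969) (||v_1|| = 1).

λ_1 = 21.7202,  λ_2 = 11.2798;  v_1 ≈ (0.8023, -0.5969)


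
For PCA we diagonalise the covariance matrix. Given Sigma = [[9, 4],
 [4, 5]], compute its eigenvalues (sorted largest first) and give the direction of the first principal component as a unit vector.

Step 1 — characteristic polynomial of 2×2 Sigma:
  det(Sigma - λI) = λ² - trace · λ + det = 0.
  trace = 9 + 5 = 14, det = 9·5 - (4)² = 29.
Step 2 — discriminant:
  Δ = trace² - 4·det = 196 - 116 = 80.
Step 3 — eigenvalues:
  λ = (trace ± √Δ)/2 = (14 ± 8.9443)/2,
  λ_1 = 11.4721,  λ_2 = 2.5279.

Step 4 — unit eigenvector for λ_1: solve (Sigma - λ_1 I)v = 0. First row:
  (9 - 11.4721)·v_x + (4)·v_y = 0, i.e. (-2.4721)·v_x + (4)·v_y = 0,
  so v ∝ (b, λ_1 - a) = (4, 2.4721) = u.
  ||u|| = √((4)² + (2.4721)²) = √(22.1115) ≈ 4.7023,
  v_1 = u/||u|| ≈ (0.8507, 0.5257) (||v_1|| = 1).

λ_1 = 11.4721,  λ_2 = 2.5279;  v_1 ≈ (0.8507, 0.5257)


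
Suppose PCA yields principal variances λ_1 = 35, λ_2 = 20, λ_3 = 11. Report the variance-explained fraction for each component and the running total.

Step 1 — total variance = trace(Sigma) = Σ λ_i = 35 + 20 + 11 = 66.

Step 2 — fraction explained by component i = λ_i / Σ λ:
  PC1: 35/66 = 0.5303
  PC2: 20/66 = 0.303
  PC3: 11/66 = 0.1667

Step 3 — cumulative fraction after k components = (λ_1 + ... + λ_k) / Σ λ:
  k = 1: 35/66 = 0.5303
  k = 2: (35 + 20)/66 = 55/66 = 0.8333
  k = 3: (35 + 20 + 11)/66 = 66/66 = 1

Summary (fraction, with percent):

explained: PC1 0.5303 (53.03%), PC2 0.303 (30.3%), PC3 0.1667 (16.67%);  cumulative: 0.5303, 0.8333, 1


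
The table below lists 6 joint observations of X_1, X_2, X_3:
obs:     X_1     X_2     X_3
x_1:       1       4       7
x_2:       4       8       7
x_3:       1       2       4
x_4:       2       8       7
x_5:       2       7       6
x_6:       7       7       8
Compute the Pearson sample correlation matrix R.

Step 1 — column means:
  mean(X_1) = (1 + 4 + 1 + 2 + 2 + 7) / 6 = 17/6 = 2.8333
  mean(X_2) = (4 + 8 + 2 + 8 + 7 + 7) / 6 = 36/6 = 6
  mean(X_3) = (7 + 7 + 4 + 7 + 6 + 8) / 6 = 39/6 = 6.5

Step 2 — sample variances and covariances s[i,j] = (1/(n-1)) · Σ_k (x_{k,i} - mean_i) · (x_{k,j} - mean_j), with n-1 = 5:
  s[X_1,X_1] = ((-1.8333)·(-1.8333) + (1.1667)·(1.1667) + (-1.8333)·(-1.8333) + (-0.8333)·(-0.8333) + (-0.8333)·(-0.8333) + (4.1667)·(4.1667)) / 5 = 26.8333/5 = 5.3667
  s[X_1,X_2] = ((-1.8333)·(-2) + (1.1667)·(2) + (-1.8333)·(-4) + (-0.8333)·(2) + (-0.8333)·(1) + (4.1667)·(1)) / 5 = 15/5 = 3
  s[X_1,X_3] = ((-1.8333)·(0.5) + (1.1667)·(0.5) + (-1.8333)·(-2.5) + (-0.8333)·(0.5) + (-0.8333)·(-0.5) + (4.1667)·(1.5)) / 5 = 10.5/5 = 2.1
  s[X_2,X_2] = ((-2)·(-2) + (2)·(2) + (-4)·(-4) + (2)·(2) + (1)·(1) + (1)·(1)) / 5 = 30/5 = 6
  s[X_2,X_3] = ((-2)·(0.5) + (2)·(0.5) + (-4)·(-2.5) + (2)·(0.5) + (1)·(-0.5) + (1)·(1.5)) / 5 = 12/5 = 2.4
  s[X_3,X_3] = ((0.5)·(0.5) + (0.5)·(0.5) + (-2.5)·(-2.5) + (0.5)·(0.5) + (-0.5)·(-0.5) + (1.5)·(1.5)) / 5 = 9.5/5 = 1.9
  Sample standard deviations s_i = √(s[i,i]):
  s(X_1) = √(5.3667) = 2.3166
  s(X_2) = √(6) = 2.4495
  s(X_3) = √(1.9) = 1.3784

Step 3 — r_{ij} = s_{ij} / (s_i · s_j):
  r[X_1,X_1] = 1 (diagonal).
  r[X_1,X_2] = 3 / (2.3166 · 2.4495) = 3 / 5.6745 = 0.5287
  r[X_1,X_3] = 2.1 / (2.3166 · 1.3784) = 2.1 / 3.1932 = 0.6576
  r[X_2,X_2] = 1 (diagonal).
  r[X_2,X_3] = 2.4 / (2.4495 · 1.3784) = 2.4 / 3.3764 = 0.7108
  r[X_3,X_3] = 1 (diagonal).

R is symmetric with unit diagonal. Assembling:

R = [[1, 0.5287, 0.6576],
 [0.5287, 1, 0.7108],
 [0.6576, 0.7108, 1]]


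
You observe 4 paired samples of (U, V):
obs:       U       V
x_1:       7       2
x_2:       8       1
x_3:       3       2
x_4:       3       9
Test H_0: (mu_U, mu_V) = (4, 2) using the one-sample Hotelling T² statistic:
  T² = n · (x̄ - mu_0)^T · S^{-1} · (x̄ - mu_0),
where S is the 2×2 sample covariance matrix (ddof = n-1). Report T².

Step 1 — sample mean vector:
  mean(U) = (7 + 8 + 3 + 3) / 4 = 21/4 = 5.25
  mean(V) = (2 + 1 + 2 + 9) / 4 = 14/4 = 3.5
  x̄ = (5.25, 3.5),  deviation x̄ - mu_0 = (5.25, 3.5) - (4, 2) = (1.25, 1.5).

Step 2 — sample covariance matrix, S[i,j] = (1/(n-1)) · Σ_k (x_{k,i} - mean_i) · (x_{k,j} - mean_j), divisor n-1 = 3:
  S[U,U] = ((1.75)·(1.75) + (2.75)·(2.75) + (-2.25)·(-2.25) + (-2.25)·(-2.25)) / 3 = 20.75/3 = 6.9167
  S[U,V] = ((1.75)·(-1.5) + (2.75)·(-2.5) + (-2.25)·(-1.5) + (-2.25)·(5.5)) / 3 = -18.5/3 = -6.1667
  S[V,V] = ((-1.5)·(-1.5) + (-2.5)·(-2.5) + (-1.5)·(-1.5) + (5.5)·(5.5)) / 3 = 41/3 = 13.6667
  S = [[6.9167, -6.1667],
 [-6.1667, 13.6667]].

Step 3 — invert S. det(S) = 6.9167·13.6667 - (-6.1667)² = 56.5.
  S^{-1} = (1/det) · [[d, -b], [-b, a]] = [[0.2419, 0.1091],
 [0.1091, 0.1224]].

Step 4 — quadratic form (x̄ - mu_0)^T · S^{-1} · (x̄ - mu_0):
  S^{-1} · (x̄ - mu_0) = (0.4661, 0.3201),
  (x̄ - mu_0)^T · [...] = (1.25)·(0.4661) + (1.5)·(0.3201) = 1.0627.

Step 5 — scale by n: T² = 4 · 1.0627 = 4.2507.

T² ≈ 4.2507


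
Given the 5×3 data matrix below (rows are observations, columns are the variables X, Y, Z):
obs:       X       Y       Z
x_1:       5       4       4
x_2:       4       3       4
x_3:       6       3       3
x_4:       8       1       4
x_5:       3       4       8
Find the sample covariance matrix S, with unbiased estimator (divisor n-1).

Step 1 — column means:
  mean(X) = (5 + 4 + 6 + 8 + 3) / 5 = 26/5 = 5.2
  mean(Y) = (4 + 3 + 3 + 1 + 4) / 5 = 15/5 = 3
  mean(Z) = (4 + 4 + 3 + 4 + 8) / 5 = 23/5 = 4.6

Step 2 — sample covariance S[i,j] = (1/(n-1)) · Σ_k (x_{k,i} - mean_i) · (x_{k,j} - mean_j), with n-1 = 4.
  S[X,X] = ((-0.2)·(-0.2) + (-1.2)·(-1.2) + (0.8)·(0.8) + (2.8)·(2.8) + (-2.2)·(-2.2)) / 4 = 14.8/4 = 3.7
  S[X,Y] = ((-0.2)·(1) + (-1.2)·(0) + (0.8)·(0) + (2.8)·(-2) + (-2.2)·(1)) / 4 = -8/4 = -2
  S[X,Z] = ((-0.2)·(-0.6) + (-1.2)·(-0.6) + (0.8)·(-1.6) + (2.8)·(-0.6) + (-2.2)·(3.4)) / 4 = -9.6/4 = -2.4
  S[Y,Y] = ((1)·(1) + (0)·(0) + (0)·(0) + (-2)·(-2) + (1)·(1)) / 4 = 6/4 = 1.5
  S[Y,Z] = ((1)·(-0.6) + (0)·(-0.6) + (0)·(-1.6) + (-2)·(-0.6) + (1)·(3.4)) / 4 = 4/4 = 1
  S[Z,Z] = ((-0.6)·(-0.6) + (-0.6)·(-0.6) + (-1.6)·(-1.6) + (-0.6)·(-0.6) + (3.4)·(3.4)) / 4 = 15.2/4 = 3.8

S is symmetric (S[j,i] = S[i,j]). Assembling:

S = [[3.7, -2, -2.4],
 [-2, 1.5, 1],
 [-2.4, 1, 3.8]]


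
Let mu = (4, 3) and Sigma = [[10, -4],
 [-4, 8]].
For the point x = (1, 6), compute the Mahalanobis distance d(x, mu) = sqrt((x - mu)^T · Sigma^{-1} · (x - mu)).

Step 1 — centre the observation: (x - mu) = (-3, 3).

Step 2 — invert Sigma. det(Sigma) = 10·8 - (-4)² = 64.
  Sigma^{-1} = (1/det) · [[d, -b], [-b, a]] = [[0.125, 0.0625],
 [0.0625, 0.1562]].

Step 3 — form the quadratic (x - mu)^T · Sigma^{-1} · (x - mu):
  Sigma^{-1} · (x - mu) = (-0.1875, 0.2812).
  (x - mu)^T · [Sigma^{-1} · (x - mu)] = (-3)·(-0.1875) + (3)·(0.2812) = 1.4062.

Step 4 — take square root: d = √(1.4062) ≈ 1.1859.

d(x, mu) = √(1.4062) ≈ 1.1859


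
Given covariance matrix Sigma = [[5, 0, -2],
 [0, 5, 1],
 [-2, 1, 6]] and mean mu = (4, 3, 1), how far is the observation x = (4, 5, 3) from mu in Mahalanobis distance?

Step 1 — centre the observation: (x - mu) = (0, 2, 2).

Step 2 — invert Sigma (cofactor / det for 3×3, or solve directly):
  Sigma^{-1} = [[0.232, -0.016, 0.08],
 [-0.016, 0.208, -0.04],
 [0.08, -0.04, 0.2]].

Step 3 — form the quadratic (x - mu)^T · Sigma^{-1} · (x - mu):
  Sigma^{-1} · (x - mu) = (0.128, 0.336, 0.32).
  (x - mu)^T · [Sigma^{-1} · (x - mu)] = (0)·(0.128) + (2)·(0.336) + (2)·(0.32) = 1.312.

Step 4 — take square root: d = √(1.312) ≈ 1.1454.

d(x, mu) = √(1.312) ≈ 1.1454


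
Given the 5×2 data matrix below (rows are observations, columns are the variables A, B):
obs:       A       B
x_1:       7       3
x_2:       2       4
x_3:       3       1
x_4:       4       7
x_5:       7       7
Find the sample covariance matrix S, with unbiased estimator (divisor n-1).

Step 1 — column means:
  mean(A) = (7 + 2 + 3 + 4 + 7) / 5 = 23/5 = 4.6
  mean(B) = (3 + 4 + 1 + 7 + 7) / 5 = 22/5 = 4.4

Step 2 — sample covariance S[i,j] = (1/(n-1)) · Σ_k (x_{k,i} - mean_i) · (x_{k,j} - mean_j), with n-1 = 4.
  S[A,A] = ((2.4)·(2.4) + (-2.6)·(-2.6) + (-1.6)·(-1.6) + (-0.6)·(-0.6) + (2.4)·(2.4)) / 4 = 21.2/4 = 5.3
  S[A,B] = ((2.4)·(-1.4) + (-2.6)·(-0.4) + (-1.6)·(-3.4) + (-0.6)·(2.6) + (2.4)·(2.6)) / 4 = 7.8/4 = 1.95
  S[B,B] = ((-1.4)·(-1.4) + (-0.4)·(-0.4) + (-3.4)·(-3.4) + (2.6)·(2.6) + (2.6)·(2.6)) / 4 = 27.2/4 = 6.8

S is symmetric (S[j,i] = S[i,j]). Assembling:

S = [[5.3, 1.95],
 [1.95, 6.8]]


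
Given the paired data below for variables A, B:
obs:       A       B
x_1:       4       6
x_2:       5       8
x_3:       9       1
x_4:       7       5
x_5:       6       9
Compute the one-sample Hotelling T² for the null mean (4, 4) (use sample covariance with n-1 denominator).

Step 1 — sample mean vector:
  mean(A) = (4 + 5 + 9 + 7 + 6) / 5 = 31/5 = 6.2
  mean(B) = (6 + 8 + 1 + 5 + 9) / 5 = 29/5 = 5.8
  x̄ = (6.2, 5.8),  deviation x̄ - mu_0 = (6.2, 5.8) - (4, 4) = (2.2, 1.8).

Step 2 — sample covariance matrix, S[i,j] = (1/(n-1)) · Σ_k (x_{k,i} - mean_i) · (x_{k,j} - mean_j), divisor n-1 = 4:
  S[A,A] = ((-2.2)·(-2.2) + (-1.2)·(-1.2) + (2.8)·(2.8) + (0.8)·(0.8) + (-0.2)·(-0.2)) / 4 = 14.8/4 = 3.7
  S[A,B] = ((-2.2)·(0.2) + (-1.2)·(2.2) + (2.8)·(-4.8) + (0.8)·(-0.8) + (-0.2)·(3.2)) / 4 = -17.8/4 = -4.45
  S[B,B] = ((0.2)·(0.2) + (2.2)·(2.2) + (-4.8)·(-4.8) + (-0.8)·(-0.8) + (3.2)·(3.2)) / 4 = 38.8/4 = 9.7
  S = [[3.7, -4.45],
 [-4.45, 9.7]].

Step 3 — invert S. det(S) = 3.7·9.7 - (-4.45)² = 16.0875.
  S^{-1} = (1/det) · [[d, -b], [-b, a]] = [[0.603, 0.2766],
 [0.2766, 0.23]].

Step 4 — quadratic form (x̄ - mu_0)^T · S^{-1} · (x̄ - mu_0):
  S^{-1} · (x̄ - mu_0) = (1.8244, 1.0225),
  (x̄ - mu_0)^T · [...] = (2.2)·(1.8244) + (1.8)·(1.0225) = 5.8542.

Step 5 — scale by n: T² = 5 · 5.8542 = 29.2712.

T² ≈ 29.2712


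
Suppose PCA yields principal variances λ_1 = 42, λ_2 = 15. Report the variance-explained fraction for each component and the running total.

Step 1 — total variance = trace(Sigma) = Σ λ_i = 42 + 15 = 57.

Step 2 — fraction explained by component i = λ_i / Σ λ:
  PC1: 42/57 = 0.7368
  PC2: 15/57 = 0.2632

Step 3 — cumulative fraction after k components = (λ_1 + ... + λ_k) / Σ λ:
  k = 1: 42/57 = 0.7368
  k = 2: (42 + 15)/57 = 57/57 = 1

Summary (fraction, with percent):

explained: PC1 0.7368 (73.68%), PC2 0.2632 (26.32%);  cumulative: 0.7368, 1


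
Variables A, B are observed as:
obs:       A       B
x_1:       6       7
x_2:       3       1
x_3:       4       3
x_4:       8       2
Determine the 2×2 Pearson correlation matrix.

Step 1 — column means:
  mean(A) = (6 + 3 + 4 + 8) / 4 = 21/4 = 5.25
  mean(B) = (7 + 1 + 3 + 2) / 4 = 13/4 = 3.25

Step 2 — sample variances and covariances s[i,j] = (1/(n-1)) · Σ_k (x_{k,i} - mean_i) · (x_{k,j} - mean_j), with n-1 = 3:
  s[A,A] = ((0.75)·(0.75) + (-2.25)·(-2.25) + (-1.25)·(-1.25) + (2.75)·(2.75)) / 3 = 14.75/3 = 4.9167
  s[A,B] = ((0.75)·(3.75) + (-2.25)·(-2.25) + (-1.25)·(-0.25) + (2.75)·(-1.25)) / 3 = 4.75/3 = 1.5833
  s[B,B] = ((3.75)·(3.75) + (-2.25)·(-2.25) + (-0.25)·(-0.25) + (-1.25)·(-1.25)) / 3 = 20.75/3 = 6.9167
  Sample standard deviations s_i = √(s[i,i]):
  s(A) = √(4.9167) = 2.2174
  s(B) = √(6.9167) = 2.63

Step 3 — r_{ij} = s_{ij} / (s_i · s_j):
  r[A,A] = 1 (diagonal).
  r[A,B] = 1.5833 / (2.2174 · 2.63) = 1.5833 / 5.8315 = 0.2715
  r[B,B] = 1 (diagonal).

R is symmetric with unit diagonal. Assembling:

R = [[1, 0.2715],
 [0.2715, 1]]


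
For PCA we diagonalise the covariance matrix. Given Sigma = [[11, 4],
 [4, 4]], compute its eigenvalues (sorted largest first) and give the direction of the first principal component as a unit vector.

Step 1 — characteristic polynomial of 2×2 Sigma:
  det(Sigma - λI) = λ² - trace · λ + det = 0.
  trace = 11 + 4 = 15, det = 11·4 - (4)² = 28.
Step 2 — discriminant:
  Δ = trace² - 4·det = 225 - 112 = 113.
Step 3 — eigenvalues:
  λ = (trace ± √Δ)/2 = (15 ± 10.6301)/2,
  λ_1 = 12.8151,  λ_2 = 2.1849.

Step 4 — unit eigenvector for λ_1: solve (Sigma - λ_1 I)v = 0. First row:
  (11 - 12.8151)·v_x + (4)·v_y = 0, i.e. (-1.8151)·v_x + (4)·v_y = 0,
  so v ∝ (b, λ_1 - a) = (4, 1.8151) = u.
  ||u|| = √((4)² + (1.8151)²) = √(19.2945) ≈ 4.3925,
  v_1 = u/||u|| ≈ (0.9106, 0.4132) (||v_1|| = 1).

λ_1 = 12.8151,  λ_2 = 2.1849;  v_1 ≈ (0.9106, 0.4132)


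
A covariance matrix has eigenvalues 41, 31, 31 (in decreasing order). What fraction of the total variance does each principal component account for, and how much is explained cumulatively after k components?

Step 1 — total variance = trace(Sigma) = Σ λ_i = 41 + 31 + 31 = 103.

Step 2 — fraction explained by component i = λ_i / Σ λ:
  PC1: 41/103 = 0.3981
  PC2: 31/103 = 0.301
  PC3: 31/103 = 0.301

Step 3 — cumulative fraction after k components = (λ_1 + ... + λ_k) / Σ λ:
  k = 1: 41/103 = 0.3981
  k = 2: (41 + 31)/103 = 72/103 = 0.699
  k = 3: (41 + 31 + 31)/103 = 103/103 = 1

Summary (fraction, with percent):

explained: PC1 0.3981 (39.81%), PC2 0.301 (30.1%), PC3 0.301 (30.1%);  cumulative: 0.3981, 0.699, 1


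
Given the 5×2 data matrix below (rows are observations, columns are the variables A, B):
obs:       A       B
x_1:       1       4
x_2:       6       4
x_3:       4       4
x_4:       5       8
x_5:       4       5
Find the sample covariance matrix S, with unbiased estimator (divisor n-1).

Step 1 — column means:
  mean(A) = (1 + 6 + 4 + 5 + 4) / 5 = 20/5 = 4
  mean(B) = (4 + 4 + 4 + 8 + 5) / 5 = 25/5 = 5

Step 2 — sample covariance S[i,j] = (1/(n-1)) · Σ_k (x_{k,i} - mean_i) · (x_{k,j} - mean_j), with n-1 = 4.
  S[A,A] = ((-3)·(-3) + (2)·(2) + (0)·(0) + (1)·(1) + (0)·(0)) / 4 = 14/4 = 3.5
  S[A,B] = ((-3)·(-1) + (2)·(-1) + (0)·(-1) + (1)·(3) + (0)·(0)) / 4 = 4/4 = 1
  S[B,B] = ((-1)·(-1) + (-1)·(-1) + (-1)·(-1) + (3)·(3) + (0)·(0)) / 4 = 12/4 = 3

S is symmetric (S[j,i] = S[i,j]). Assembling:

S = [[3.5, 1],
 [1, 3]]


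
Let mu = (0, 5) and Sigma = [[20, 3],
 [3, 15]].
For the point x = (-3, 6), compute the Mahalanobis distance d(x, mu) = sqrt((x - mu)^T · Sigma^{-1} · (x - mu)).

Step 1 — centre the observation: (x - mu) = (-3, 1).

Step 2 — invert Sigma. det(Sigma) = 20·15 - (3)² = 291.
  Sigma^{-1} = (1/det) · [[d, -b], [-b, a]] = [[0.0515, -0.0103],
 [-0.0103, 0.0687]].

Step 3 — form the quadratic (x - mu)^T · Sigma^{-1} · (x - mu):
  Sigma^{-1} · (x - mu) = (-0.1649, 0.0997).
  (x - mu)^T · [Sigma^{-1} · (x - mu)] = (-3)·(-0.1649) + (1)·(0.0997) = 0.5945.

Step 4 — take square root: d = √(0.5945) ≈ 0.771.

d(x, mu) = √(0.5945) ≈ 0.771


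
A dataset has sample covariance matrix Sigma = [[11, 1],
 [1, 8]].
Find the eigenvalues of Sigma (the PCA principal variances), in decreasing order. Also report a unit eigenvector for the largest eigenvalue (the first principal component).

Step 1 — characteristic polynomial of 2×2 Sigma:
  det(Sigma - λI) = λ² - trace · λ + det = 0.
  trace = 11 + 8 = 19, det = 11·8 - (1)² = 87.
Step 2 — discriminant:
  Δ = trace² - 4·det = 361 - 348 = 13.
Step 3 — eigenvalues:
  λ = (trace ± √Δ)/2 = (19 ± 3.6056)/2,
  λ_1 = 11.3028,  λ_2 = 7.6972.

Step 4 — unit eigenvector for λ_1: solve (Sigma - λ_1 I)v = 0. First row:
  (11 - 11.3028)·v_x + (1)·v_y = 0, i.e. (-0.3028)·v_x + (1)·v_y = 0,
  so v ∝ (b, λ_1 - a) = (1, 0.3028) = u.
  ||u|| = √((1)² + (0.3028)²) = √(1.0917) ≈ 1.0448,
  v_1 = u/||u|| ≈ (0.9571, 0.2898) (||v_1|| = 1).

λ_1 = 11.3028,  λ_2 = 7.6972;  v_1 ≈ (0.9571, 0.2898)


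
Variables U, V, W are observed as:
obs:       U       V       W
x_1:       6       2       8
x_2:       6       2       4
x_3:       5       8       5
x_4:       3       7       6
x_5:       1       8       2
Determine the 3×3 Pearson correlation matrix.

Step 1 — column means:
  mean(U) = (6 + 6 + 5 + 3 + 1) / 5 = 21/5 = 4.2
  mean(V) = (2 + 2 + 8 + 7 + 8) / 5 = 27/5 = 5.4
  mean(W) = (8 + 4 + 5 + 6 + 2) / 5 = 25/5 = 5

Step 2 — sample variances and covariances s[i,j] = (1/(n-1)) · Σ_k (x_{k,i} - mean_i) · (x_{k,j} - mean_j), with n-1 = 4:
  s[U,U] = ((1.8)·(1.8) + (1.8)·(1.8) + (0.8)·(0.8) + (-1.2)·(-1.2) + (-3.2)·(-3.2)) / 4 = 18.8/4 = 4.7
  s[U,V] = ((1.8)·(-3.4) + (1.8)·(-3.4) + (0.8)·(2.6) + (-1.2)·(1.6) + (-3.2)·(2.6)) / 4 = -20.4/4 = -5.1
  s[U,W] = ((1.8)·(3) + (1.8)·(-1) + (0.8)·(0) + (-1.2)·(1) + (-3.2)·(-3)) / 4 = 12/4 = 3
  s[V,V] = ((-3.4)·(-3.4) + (-3.4)·(-3.4) + (2.6)·(2.6) + (1.6)·(1.6) + (2.6)·(2.6)) / 4 = 39.2/4 = 9.8
  s[V,W] = ((-3.4)·(3) + (-3.4)·(-1) + (2.6)·(0) + (1.6)·(1) + (2.6)·(-3)) / 4 = -13/4 = -3.25
  s[W,W] = ((3)·(3) + (-1)·(-1) + (0)·(0) + (1)·(1) + (-3)·(-3)) / 4 = 20/4 = 5
  Sample standard deviations s_i = √(s[i,i]):
  s(U) = √(4.7) = 2.1679
  s(V) = √(9.8) = 3.1305
  s(W) = √(5) = 2.2361

Step 3 — r_{ij} = s_{ij} / (s_i · s_j):
  r[U,U] = 1 (diagonal).
  r[U,V] = -5.1 / (2.1679 · 3.1305) = -5.1 / 6.7868 = -0.7515
  r[U,W] = 3 / (2.1679 · 2.2361) = 3 / 4.8477 = 0.6189
  r[V,V] = 1 (diagonal).
  r[V,W] = -3.25 / (3.1305 · 2.2361) = -3.25 / 7 = -0.4643
  r[W,W] = 1 (diagonal).

R is symmetric with unit diagonal. Assembling:

R = [[1, -0.7515, 0.6189],
 [-0.7515, 1, -0.4643],
 [0.6189, -0.4643, 1]]


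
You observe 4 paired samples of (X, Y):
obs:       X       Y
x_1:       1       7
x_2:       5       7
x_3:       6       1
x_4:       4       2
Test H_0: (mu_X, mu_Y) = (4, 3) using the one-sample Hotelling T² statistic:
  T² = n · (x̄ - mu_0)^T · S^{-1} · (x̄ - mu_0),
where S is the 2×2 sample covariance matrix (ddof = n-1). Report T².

Step 1 — sample mean vector:
  mean(X) = (1 + 5 + 6 + 4) / 4 = 16/4 = 4
  mean(Y) = (7 + 7 + 1 + 2) / 4 = 17/4 = 4.25
  x̄ = (4, 4.25),  deviation x̄ - mu_0 = (4, 4.25) - (4, 3) = (0, 1.25).

Step 2 — sample covariance matrix, S[i,j] = (1/(n-1)) · Σ_k (x_{k,i} - mean_i) · (x_{k,j} - mean_j), divisor n-1 = 3:
  S[X,X] = ((-3)·(-3) + (1)·(1) + (2)·(2) + (0)·(0)) / 3 = 14/3 = 4.6667
  S[X,Y] = ((-3)·(2.75) + (1)·(2.75) + (2)·(-3.25) + (0)·(-2.25)) / 3 = -12/3 = -4
  S[Y,Y] = ((2.75)·(2.75) + (2.75)·(2.75) + (-3.25)·(-3.25) + (-2.25)·(-2.25)) / 3 = 30.75/3 = 10.25
  S = [[4.6667, -4],
 [-4, 10.25]].

Step 3 — invert S. det(S) = 4.6667·10.25 - (-4)² = 31.8333.
  S^{-1} = (1/det) · [[d, -b], [-b, a]] = [[0.322, 0.1257],
 [0.1257, 0.1466]].

Step 4 — quadratic form (x̄ - mu_0)^T · S^{-1} · (x̄ - mu_0):
  S^{-1} · (x̄ - mu_0) = (0.1571, 0.1832),
  (x̄ - mu_0)^T · [...] = (0)·(0.1571) + (1.25)·(0.1832) = 0.2291.

Step 5 — scale by n: T² = 4 · 0.2291 = 0.9162.

T² ≈ 0.9162


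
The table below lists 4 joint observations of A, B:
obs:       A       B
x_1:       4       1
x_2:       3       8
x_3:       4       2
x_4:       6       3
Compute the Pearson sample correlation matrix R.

Step 1 — column means:
  mean(A) = (4 + 3 + 4 + 6) / 4 = 17/4 = 4.25
  mean(B) = (1 + 8 + 2 + 3) / 4 = 14/4 = 3.5

Step 2 — sample variances and covariances s[i,j] = (1/(n-1)) · Σ_k (x_{k,i} - mean_i) · (x_{k,j} - mean_j), with n-1 = 3:
  s[A,A] = ((-0.25)·(-0.25) + (-1.25)·(-1.25) + (-0.25)·(-0.25) + (1.75)·(1.75)) / 3 = 4.75/3 = 1.5833
  s[A,B] = ((-0.25)·(-2.5) + (-1.25)·(4.5) + (-0.25)·(-1.5) + (1.75)·(-0.5)) / 3 = -5.5/3 = -1.8333
  s[B,B] = ((-2.5)·(-2.5) + (4.5)·(4.5) + (-1.5)·(-1.5) + (-0.5)·(-0.5)) / 3 = 29/3 = 9.6667
  Sample standard deviations s_i = √(s[i,i]):
  s(A) = √(1.5833) = 1.2583
  s(B) = √(9.6667) = 3.1091

Step 3 — r_{ij} = s_{ij} / (s_i · s_j):
  r[A,A] = 1 (diagonal).
  r[A,B] = -1.8333 / (1.2583 · 3.1091) = -1.8333 / 3.9122 = -0.4686
  r[B,B] = 1 (diagonal).

R is symmetric with unit diagonal. Assembling:

R = [[1, -0.4686],
 [-0.4686, 1]]


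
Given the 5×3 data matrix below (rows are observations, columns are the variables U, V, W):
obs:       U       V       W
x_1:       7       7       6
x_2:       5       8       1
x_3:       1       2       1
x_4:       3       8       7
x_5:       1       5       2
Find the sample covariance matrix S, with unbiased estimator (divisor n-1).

Step 1 — column means:
  mean(U) = (7 + 5 + 1 + 3 + 1) / 5 = 17/5 = 3.4
  mean(V) = (7 + 8 + 2 + 8 + 5) / 5 = 30/5 = 6
  mean(W) = (6 + 1 + 1 + 7 + 2) / 5 = 17/5 = 3.4

Step 2 — sample covariance S[i,j] = (1/(n-1)) · Σ_k (x_{k,i} - mean_i) · (x_{k,j} - mean_j), with n-1 = 4.
  S[U,U] = ((3.6)·(3.6) + (1.6)·(1.6) + (-2.4)·(-2.4) + (-0.4)·(-0.4) + (-2.4)·(-2.4)) / 4 = 27.2/4 = 6.8
  S[U,V] = ((3.6)·(1) + (1.6)·(2) + (-2.4)·(-4) + (-0.4)·(2) + (-2.4)·(-1)) / 4 = 18/4 = 4.5
  S[U,W] = ((3.6)·(2.6) + (1.6)·(-2.4) + (-2.4)·(-2.4) + (-0.4)·(3.6) + (-2.4)·(-1.4)) / 4 = 13.2/4 = 3.3
  S[V,V] = ((1)·(1) + (2)·(2) + (-4)·(-4) + (2)·(2) + (-1)·(-1)) / 4 = 26/4 = 6.5
  S[V,W] = ((1)·(2.6) + (2)·(-2.4) + (-4)·(-2.4) + (2)·(3.6) + (-1)·(-1.4)) / 4 = 16/4 = 4
  S[W,W] = ((2.6)·(2.6) + (-2.4)·(-2.4) + (-2.4)·(-2.4) + (3.6)·(3.6) + (-1.4)·(-1.4)) / 4 = 33.2/4 = 8.3

S is symmetric (S[j,i] = S[i,j]). Assembling:

S = [[6.8, 4.5, 3.3],
 [4.5, 6.5, 4],
 [3.3, 4, 8.3]]


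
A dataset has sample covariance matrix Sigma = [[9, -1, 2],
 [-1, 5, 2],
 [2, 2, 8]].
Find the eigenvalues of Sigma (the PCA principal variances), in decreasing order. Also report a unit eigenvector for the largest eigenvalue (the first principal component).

Step 1 — characteristic polynomial p(λ) = det(λI - Sigma) = λ³ - tr·λ² + c_1·λ - det, where tr = trace, c_1 = sum of the principal 2×2 minors, det = det(Sigma):
  tr = 9 + 5 + 8 = 22,
  c_1 = (9·5 - (-1)²) + (9·8 - (2)²) + (5·8 - (2)²) = 44 + 68 + 36 = 148,
  det = 9·(5·8 - (2)²) - (-1)·((-1)·8 - (2)·(2)) + (2)·((-1)·(2) - 5·(2)) = 9·(36) - (-1)·(-12) + (2)·(-12) = 288.
  So p(λ) = λ³ - 22λ² + 148λ - 288.
Step 2 — look for an integer root (rational root theorem: any rational root is an integer divisor of 288). Testing λ = 8:
  p(8) = 512 - 1408 + 1184 - 288 = 0  ✓
  Dividing out (λ - 8): p(λ) = (λ - 8)(λ² - 14λ + 36).
Step 3 — remaining eigenvalues from the quadratic λ² - 14λ + 36 = 0:
  Δ = 14² - 4·36 = 196 - 144 = 52,  λ = (14 ± √52)/2 = (14 ± 7.2111)/2 ≈ 10.6056 or 3.3944.
  Sorted: λ_1 = 10.6056,  λ_2 = 8,  λ_3 = 3.3944  (check: sum = 22 = tr ✓).

Step 4 — unit eigenvector for λ_1 ≈ 10.6056: v spans the null space of (Sigma - λ_1 I), whose rows are
  r_1 = (-1.6056, -1, 2),  r_2 = (-1, -5.6056, 2),  r_3 = (2, 2, -2.6056).
  v is orthogonal to every row, so take v ∝ r_1 × r_2 = ((-1)·(2) - (2)·(-5.6056), (2)·(-1) - (-1.6056)·(2), (-1.6056)·(-5.6056) - (-1)·(-1)) ≈ (9.2111, 1.2111, 8).
  Let u = (9.2111, 1.2111, 8).
  ||u|| = √((9.2111)² + (1.2111)² + (8)²) = √(150.3112) ≈ 12.2601,  v_1 = u/||u|| ≈ (0.7513, 0.0988, 0.6525) (||v_1|| = 1).

λ_1 = 10.6056,  λ_2 = 8,  λ_3 = 3.3944;  v_1 ≈ (0.7513, 0.0988, 0.6525)


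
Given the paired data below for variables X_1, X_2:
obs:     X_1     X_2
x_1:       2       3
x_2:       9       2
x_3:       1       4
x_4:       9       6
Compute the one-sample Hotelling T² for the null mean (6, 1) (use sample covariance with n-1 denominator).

Step 1 — sample mean vector:
  mean(X_1) = (2 + 9 + 1 + 9) / 4 = 21/4 = 5.25
  mean(X_2) = (3 + 2 + 4 + 6) / 4 = 15/4 = 3.75
  x̄ = (5.25, 3.75),  deviation x̄ - mu_0 = (5.25, 3.75) - (6, 1) = (-0.75, 2.75).

Step 2 — sample covariance matrix, S[i,j] = (1/(n-1)) · Σ_k (x_{k,i} - mean_i) · (x_{k,j} - mean_j), divisor n-1 = 3:
  S[X_1,X_1] = ((-3.25)·(-3.25) + (3.75)·(3.75) + (-4.25)·(-4.25) + (3.75)·(3.75)) / 3 = 56.75/3 = 18.9167
  S[X_1,X_2] = ((-3.25)·(-0.75) + (3.75)·(-1.75) + (-4.25)·(0.25) + (3.75)·(2.25)) / 3 = 3.25/3 = 1.0833
  S[X_2,X_2] = ((-0.75)·(-0.75) + (-1.75)·(-1.75) + (0.25)·(0.25) + (2.25)·(2.25)) / 3 = 8.75/3 = 2.9167
  S = [[18.9167, 1.0833],
 [1.0833, 2.9167]].

Step 3 — invert S. det(S) = 18.9167·2.9167 - (1.0833)² = 54.
  S^{-1} = (1/det) · [[d, -b], [-b, a]] = [[0.054, -0.0201],
 [-0.0201, 0.3503]].

Step 4 — quadratic form (x̄ - mu_0)^T · S^{-1} · (x̄ - mu_0):
  S^{-1} · (x̄ - mu_0) = (-0.0957, 0.9784),
  (x̄ - mu_0)^T · [...] = (-0.75)·(-0.0957) + (2.75)·(0.9784) = 2.7623.

Step 5 — scale by n: T² = 4 · 2.7623 = 11.0494.

T² ≈ 11.0494


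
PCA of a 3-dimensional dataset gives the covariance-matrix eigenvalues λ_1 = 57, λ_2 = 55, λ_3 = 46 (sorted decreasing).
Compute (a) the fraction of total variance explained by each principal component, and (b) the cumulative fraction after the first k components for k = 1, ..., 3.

Step 1 — total variance = trace(Sigma) = Σ λ_i = 57 + 55 + 46 = 158.

Step 2 — fraction explained by component i = λ_i / Σ λ:
  PC1: 57/158 = 0.3608
  PC2: 55/158 = 0.3481
  PC3: 46/158 = 0.2911

Step 3 — cumulative fraction after k components = (λ_1 + ... + λ_k) / Σ λ:
  k = 1: 57/158 = 0.3608
  k = 2: (57 + 55)/158 = 112/158 = 0.7089
  k = 3: (57 + 55 + 46)/158 = 158/158 = 1

Summary (fraction, with percent):

explained: PC1 0.3608 (36.08%), PC2 0.3481 (34.81%), PC3 0.2911 (29.11%);  cumulative: 0.3608, 0.7089, 1


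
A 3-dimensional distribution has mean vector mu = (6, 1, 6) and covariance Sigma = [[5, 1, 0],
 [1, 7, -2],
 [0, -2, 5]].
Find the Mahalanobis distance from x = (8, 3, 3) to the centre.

Step 1 — centre the observation: (x - mu) = (2, 2, -3).

Step 2 — invert Sigma (cofactor / det for 3×3, or solve directly):
  Sigma^{-1} = [[0.2067, -0.0333, -0.0133],
 [-0.0333, 0.1667, 0.0667],
 [-0.0133, 0.0667, 0.2267]].

Step 3 — form the quadratic (x - mu)^T · Sigma^{-1} · (x - mu):
  Sigma^{-1} · (x - mu) = (0.3867, 0.0667, -0.5733).
  (x - mu)^T · [Sigma^{-1} · (x - mu)] = (2)·(0.3867) + (2)·(0.0667) + (-3)·(-0.5733) = 2.6267.

Step 4 — take square root: d = √(2.6267) ≈ 1.6207.

d(x, mu) = √(2.6267) ≈ 1.6207


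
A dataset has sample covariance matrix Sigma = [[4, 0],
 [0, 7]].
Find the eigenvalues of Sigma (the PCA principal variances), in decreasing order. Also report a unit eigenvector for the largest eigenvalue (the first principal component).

Step 1 — characteristic polynomial of 2×2 Sigma:
  det(Sigma - λI) = λ² - trace · λ + det = 0.
  trace = 4 + 7 = 11, det = 4·7 - (0)² = 28.
Step 2 — discriminant:
  Δ = trace² - 4·det = 121 - 112 = 9.
Step 3 — eigenvalues:
  λ = (trace ± √Δ)/2 = (11 ± 3)/2,
  λ_1 = 7,  λ_2 = 4.

Step 4 — unit eigenvector for λ_1: Sigma is diagonal, so its eigenvectors are the coordinate axes. λ_1 = 7 is the diagonal entry on the second coordinate axis, hence
  v_1 = (0, 1) (||v_1|| = 1).

λ_1 = 7,  λ_2 = 4;  v_1 ≈ (0, 1)


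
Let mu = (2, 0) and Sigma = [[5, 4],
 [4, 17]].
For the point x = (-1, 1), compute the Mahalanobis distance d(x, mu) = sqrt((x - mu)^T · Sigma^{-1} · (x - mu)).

Step 1 — centre the observation: (x - mu) = (-3, 1).

Step 2 — invert Sigma. det(Sigma) = 5·17 - (4)² = 69.
  Sigma^{-1} = (1/det) · [[d, -b], [-b, a]] = [[0.2464, -0.058],
 [-0.058, 0.0725]].

Step 3 — form the quadratic (x - mu)^T · Sigma^{-1} · (x - mu):
  Sigma^{-1} · (x - mu) = (-0.7971, 0.2464).
  (x - mu)^T · [Sigma^{-1} · (x - mu)] = (-3)·(-0.7971) + (1)·(0.2464) = 2.6377.

Step 4 — take square root: d = √(2.6377) ≈ 1.6241.

d(x, mu) = √(2.6377) ≈ 1.6241


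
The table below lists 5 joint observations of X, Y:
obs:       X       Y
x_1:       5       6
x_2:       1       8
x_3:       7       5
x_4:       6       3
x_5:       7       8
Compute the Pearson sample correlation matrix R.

Step 1 — column means:
  mean(X) = (5 + 1 + 7 + 6 + 7) / 5 = 26/5 = 5.2
  mean(Y) = (6 + 8 + 5 + 3 + 8) / 5 = 30/5 = 6

Step 2 — sample variances and covariances s[i,j] = (1/(n-1)) · Σ_k (x_{k,i} - mean_i) · (x_{k,j} - mean_j), with n-1 = 4:
  s[X,X] = ((-0.2)·(-0.2) + (-4.2)·(-4.2) + (1.8)·(1.8) + (0.8)·(0.8) + (1.8)·(1.8)) / 4 = 24.8/4 = 6.2
  s[X,Y] = ((-0.2)·(0) + (-4.2)·(2) + (1.8)·(-1) + (0.8)·(-3) + (1.8)·(2)) / 4 = -9/4 = -2.25
  s[Y,Y] = ((0)·(0) + (2)·(2) + (-1)·(-1) + (-3)·(-3) + (2)·(2)) / 4 = 18/4 = 4.5
  Sample standard deviations s_i = √(s[i,i]):
  s(X) = √(6.2) = 2.49
  s(Y) = √(4.5) = 2.1213

Step 3 — r_{ij} = s_{ij} / (s_i · s_j):
  r[X,X] = 1 (diagonal).
  r[X,Y] = -2.25 / (2.49 · 2.1213) = -2.25 / 5.282 = -0.426
  r[Y,Y] = 1 (diagonal).

R is symmetric with unit diagonal. Assembling:

R = [[1, -0.426],
 [-0.426, 1]]


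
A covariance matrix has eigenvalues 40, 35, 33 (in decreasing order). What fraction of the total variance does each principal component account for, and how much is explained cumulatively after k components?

Step 1 — total variance = trace(Sigma) = Σ λ_i = 40 + 35 + 33 = 108.

Step 2 — fraction explained by component i = λ_i / Σ λ:
  PC1: 40/108 = 0.3704
  PC2: 35/108 = 0.3241
  PC3: 33/108 = 0.3056

Step 3 — cumulative fraction after k components = (λ_1 + ... + λ_k) / Σ λ:
  k = 1: 40/108 = 0.3704
  k = 2: (40 + 35)/108 = 75/108 = 0.6944
  k = 3: (40 + 35 + 33)/108 = 108/108 = 1

Summary (fraction, with percent):

explained: PC1 0.3704 (37.04%), PC2 0.3241 (32.41%), PC3 0.3056 (30.56%);  cumulative: 0.3704, 0.6944, 1


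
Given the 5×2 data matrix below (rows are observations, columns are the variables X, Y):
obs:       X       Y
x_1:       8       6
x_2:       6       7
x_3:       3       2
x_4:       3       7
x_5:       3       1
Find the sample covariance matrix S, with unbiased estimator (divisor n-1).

Step 1 — column means:
  mean(X) = (8 + 6 + 3 + 3 + 3) / 5 = 23/5 = 4.6
  mean(Y) = (6 + 7 + 2 + 7 + 1) / 5 = 23/5 = 4.6

Step 2 — sample covariance S[i,j] = (1/(n-1)) · Σ_k (x_{k,i} - mean_i) · (x_{k,j} - mean_j), with n-1 = 4.
  S[X,X] = ((3.4)·(3.4) + (1.4)·(1.4) + (-1.6)·(-1.6) + (-1.6)·(-1.6) + (-1.6)·(-1.6)) / 4 = 21.2/4 = 5.3
  S[X,Y] = ((3.4)·(1.4) + (1.4)·(2.4) + (-1.6)·(-2.6) + (-1.6)·(2.4) + (-1.6)·(-3.6)) / 4 = 14.2/4 = 3.55
  S[Y,Y] = ((1.4)·(1.4) + (2.4)·(2.4) + (-2.6)·(-2.6) + (2.4)·(2.4) + (-3.6)·(-3.6)) / 4 = 33.2/4 = 8.3

S is symmetric (S[j,i] = S[i,j]). Assembling:

S = [[5.3, 3.55],
 [3.55, 8.3]]


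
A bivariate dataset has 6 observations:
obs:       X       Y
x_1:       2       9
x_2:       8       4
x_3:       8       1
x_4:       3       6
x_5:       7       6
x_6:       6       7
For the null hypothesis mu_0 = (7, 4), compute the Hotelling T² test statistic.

Step 1 — sample mean vector:
  mean(X) = (2 + 8 + 8 + 3 + 7 + 6) / 6 = 34/6 = 5.6667
  mean(Y) = (9 + 4 + 1 + 6 + 6 + 7) / 6 = 33/6 = 5.5
  x̄ = (5.6667, 5.5),  deviation x̄ - mu_0 = (5.6667, 5.5) - (7, 4) = (-1.3333, 1.5).

Step 2 — sample covariance matrix, S[i,j] = (1/(n-1)) · Σ_k (x_{k,i} - mean_i) · (x_{k,j} - mean_j), divisor n-1 = 5:
  S[X,X] = ((-3.6667)·(-3.6667) + (2.3333)·(2.3333) + (2.3333)·(2.3333) + (-2.6667)·(-2.6667) + (1.3333)·(1.3333) + (0.3333)·(0.3333)) / 5 = 33.3333/5 = 6.6667
  S[X,Y] = ((-3.6667)·(3.5) + (2.3333)·(-1.5) + (2.3333)·(-4.5) + (-2.6667)·(0.5) + (1.3333)·(0.5) + (0.3333)·(1.5)) / 5 = -27/5 = -5.4
  S[Y,Y] = ((3.5)·(3.5) + (-1.5)·(-1.5) + (-4.5)·(-4.5) + (0.5)·(0.5) + (0.5)·(0.5) + (1.5)·(1.5)) / 5 = 37.5/5 = 7.5
  S = [[6.6667, -5.4],
 [-5.4, 7.5]].

Step 3 — invert S. det(S) = 6.6667·7.5 - (-5.4)² = 20.84.
  S^{-1} = (1/det) · [[d, -b], [-b, a]] = [[0.3599, 0.2591],
 [0.2591, 0.3199]].

Step 4 — quadratic form (x̄ - mu_0)^T · S^{-1} · (x̄ - mu_0):
  S^{-1} · (x̄ - mu_0) = (-0.0912, 0.1344),
  (x̄ - mu_0)^T · [...] = (-1.3333)·(-0.0912) + (1.5)·(0.1344) = 0.3231.

Step 5 — scale by n: T² = 6 · 0.3231 = 1.9386.

T² ≈ 1.9386
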